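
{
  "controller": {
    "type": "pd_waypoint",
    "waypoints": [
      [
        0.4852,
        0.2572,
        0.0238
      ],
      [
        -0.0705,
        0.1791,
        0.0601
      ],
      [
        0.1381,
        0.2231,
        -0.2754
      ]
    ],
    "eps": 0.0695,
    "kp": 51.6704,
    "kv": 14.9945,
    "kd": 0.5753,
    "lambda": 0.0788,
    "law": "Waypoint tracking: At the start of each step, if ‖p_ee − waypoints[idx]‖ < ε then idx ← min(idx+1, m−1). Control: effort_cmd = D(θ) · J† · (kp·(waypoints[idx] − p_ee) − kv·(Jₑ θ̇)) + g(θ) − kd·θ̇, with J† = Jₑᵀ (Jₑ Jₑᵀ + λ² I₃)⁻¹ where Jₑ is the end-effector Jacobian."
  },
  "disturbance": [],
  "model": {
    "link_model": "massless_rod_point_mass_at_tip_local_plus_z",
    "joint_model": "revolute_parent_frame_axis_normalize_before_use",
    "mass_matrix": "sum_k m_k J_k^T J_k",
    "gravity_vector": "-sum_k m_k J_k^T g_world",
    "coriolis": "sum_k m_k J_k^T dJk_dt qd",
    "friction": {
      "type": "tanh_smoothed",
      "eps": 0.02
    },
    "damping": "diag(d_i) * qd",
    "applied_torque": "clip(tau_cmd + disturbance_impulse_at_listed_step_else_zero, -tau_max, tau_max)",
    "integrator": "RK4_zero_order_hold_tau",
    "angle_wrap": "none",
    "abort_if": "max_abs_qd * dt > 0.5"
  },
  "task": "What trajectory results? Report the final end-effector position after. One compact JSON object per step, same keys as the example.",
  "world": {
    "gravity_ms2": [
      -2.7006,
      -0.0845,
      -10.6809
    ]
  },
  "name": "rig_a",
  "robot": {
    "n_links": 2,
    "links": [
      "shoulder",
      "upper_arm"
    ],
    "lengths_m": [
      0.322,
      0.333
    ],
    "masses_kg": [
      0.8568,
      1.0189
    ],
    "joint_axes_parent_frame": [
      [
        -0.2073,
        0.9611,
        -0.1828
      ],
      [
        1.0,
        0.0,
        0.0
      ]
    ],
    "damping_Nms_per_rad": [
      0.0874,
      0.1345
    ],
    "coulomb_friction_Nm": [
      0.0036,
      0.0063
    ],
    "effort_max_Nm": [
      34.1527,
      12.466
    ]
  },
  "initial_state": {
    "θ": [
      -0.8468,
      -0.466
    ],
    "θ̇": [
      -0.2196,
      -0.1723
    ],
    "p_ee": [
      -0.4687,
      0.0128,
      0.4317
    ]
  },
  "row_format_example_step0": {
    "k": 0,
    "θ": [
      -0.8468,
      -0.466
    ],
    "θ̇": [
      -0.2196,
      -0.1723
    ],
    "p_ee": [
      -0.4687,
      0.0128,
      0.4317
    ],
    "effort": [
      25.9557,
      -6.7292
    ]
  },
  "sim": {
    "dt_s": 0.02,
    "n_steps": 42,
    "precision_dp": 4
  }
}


{"k":1,"\u03b8":[-0.8452,-0.48],"\u03b8\u0307":[0.3845,-1.226],"p_ee":[-0.4673,0.0176,0.4314],"effort":[20.4591,-4.1408]}
{"k":2,"\u03b8":[-0.8332,-0.5111],"\u03b8\u0307":[0.812,-1.8749],"p_ee":[-0.4607,0.0296,0.4342],"effort":[16.7363,-2.653]}
{"k":3,"\u03b8":[-0.8139,-0.5528],"\u03b8\u0307":[1.1239,-2.3004],"p_ee":[-0.4499,0.0461,0.4388],"effort":[14.1714,-1.7708]}
{"k":4,"\u03b8":[-0.7891,-0.6018],"\u03b8\u0307":[1.3612,-2.6005],"p_ee":[-0.4357,0.0656,0.4441],"effort":[12.3518,-1.2129]}
{"k":5,"\u03b8":[-0.76,-0.6561],"\u03b8\u0307":[1.5518,-2.8264],"p_ee":[-0.4185,0.0869,0.4492],"effort":[11.0033,-0.8208]}
{"k":6,"\u03b8":[-0.7274,-0.7144],"\u03b8\u0307":[1.7151,-3.0036],"p_ee":[-0.3985,0.1094,0.4536],"effort":[9.9452,-0.5054]}
{"k":7,"\u03b8":[-0.6916,-0.7759],"\u03b8\u0307":[1.8643,-3.1434],"p_ee":[-0.3761,0.1325,0.4568],"effort":[9.0592,-0.2173]}
{"k":8,"\u03b8":[-0.6529,-0.8398],"\u03b8\u0307":[2.0085,-3.2492],"p_ee":[-0.3513,0.1558,0.4584],"effort":[8.2686,0.0705]}
{"k":9,"\u03b8":[-0.6114,-0.9055],"\u03b8\u0307":[2.1542,-3.3203],"p_ee":[-0.3243,0.1788,0.458],"effort":[7.5252,0.3709]}
{"k":10,"\u03b8":[-0.5668,-0.9722],"\u03b8\u0307":[2.3052,-3.3538],"p_ee":[-0.2956,0.2011,0.4557],"effort":[6.7994,0.6883]}
{"k":11,"\u03b8":[-0.5192,-1.0392],"\u03b8\u0307":[2.464,-3.3462],"p_ee":[-0.2652,0.2223,0.4512],"effort":[6.075,1.0212]}
{"k":12,"\u03b8":[-0.4683,-1.1056],"\u03b8\u0307":[2.6309,-3.2942],"p_ee":[-0.2335,0.2421,0.4445],"effort":[5.3443,1.3639]}
{"k":13,"\u03b8":[-0.4141,-1.1705],"\u03b8\u0307":[2.8047,-3.1956],"p_ee":[-0.201,0.2603,0.4359],"effort":[4.6055,1.7082]}
{"k":14,"\u03b8":[-0.3563,-1.2329],"\u03b8\u0307":[2.9825,-3.0501],"p_ee":[-0.1679,0.2766,0.4254],"effort":[3.8598,2.0441]}
{"k":15,"\u03b8":[-0.2949,-1.292],"\u03b8\u0307":[3.1596,-2.8593],"p_ee":[-0.1346,0.291,0.4132],"effort":[3.1102,2.3613]}
{"k":16,"\u03b8":[-0.2301,-1.3469],"\u03b8\u0307":[3.33,-2.627],"p_ee":[-0.1016,0.3035,0.3997],"effort":[2.3601,2.6502]}
{"k":17,"\u03b8":[-0.162,-1.3967],"\u03b8\u0307":[3.4866,-2.3592],"p_ee":[-0.0692,0.3141,0.3851],"effort":[1.6122,2.9031]}
{"k":18,"\u03b8":[-0.0909,-1.441],"\u03b8\u0307":[3.6217,-2.064],"p_ee":[-0.0376,0.323,0.3696],"effort":[0.8692,3.1145]}
{"k":19,"\u03b8":[-0.0175,-1.4791],"\u03b8\u0307":[3.7282,-1.7505],"p_ee":[-0.007,0.3303,0.3536],"effort":[0.1335,3.2815]}
{"k":20,"\u03b8":[0.0578,-1.5109],"\u03b8\u0307":[3.7999,-1.4287],"p_ee":[0.0224,0.3364,0.3373],"effort":[-0.5918,3.4041]}
{"k":21,"\u03b8":[0.1341,-1.5362],"\u03b8\u0307":[3.8325,-1.1084],"p_ee":[0.0505,0.3413,0.3209],"effort":[-1.3024,3.4847]}
{"k":22,"\u03b8":[0.2106,-1.5553],"\u03b8\u0307":[3.8238,-0.7987],"p_ee":[0.0773,0.3453,0.3045],"effort":[-1.9927,3.5274]}
{"k":23,"\u03b8":[0.2866,-1.5683],"\u03b8\u0307":[3.7741,-0.5073],"p_ee":[0.1027,0.3486,0.2882],"effort":[-2.6555,3.5375]}
{"k":24,"\u03b8":[0.3611,-1.5758],"\u03b8\u0307":[3.6859,-0.2403],"p_ee":[0.1268,0.3512,0.2722],"effort":[-3.2835,3.5211]}
{"k":25,"\u03b8":[0.4336,-1.5782],"\u03b8\u0307":[3.5637,-0.0019],"p_ee":[0.1496,0.3533,0.2566],"effort":[-3.8693,3.4844]}
{"k":26,"\u03b8":[0.5033,-1.5761],"\u03b8\u0307":[3.4133,0.2037],"p_ee":[0.1711,0.3549,0.2413],"effort":[-4.4072,3.4366]}
{"k":27,"\u03b8":[0.5698,-1.5703],"\u03b8\u0307":[3.2414,0.3786],"p_ee":[0.1913,0.3561,0.2265],"effort":[-4.8931,3.3775]}
{"k":28,"\u03b8":[0.6327,-1.5612],"\u03b8\u0307":[3.0548,0.5236],"p_ee":[0.2103,0.3569,0.2122],"effort":[-5.3254,3.311]}
{"k":29,"\u03b8":[0.6918,-1.5496],"\u03b8\u0307":[2.8596,0.6403],"p_ee":[0.2282,0.3573,0.1985],"effort":[-5.7044,3.2408]}
{"k":30,"\u03b8":[0.747,-1.5359],"\u03b8\u0307":[2.6614,0.7313],"p_ee":[0.2449,0.3574,0.1853],"effort":[-6.0324,3.1693]}
{"k":31,"\u03b8":[0.7982,-1.5205],"\u03b8\u0307":[2.465,0.7997],"p_ee":[0.2605,0.3572,0.1728],"effort":[-6.3132,3.0984]}
{"k":32,"\u03b8":[0.8456,-1.5041],"\u03b8\u0307":[2.2738,0.8484],"p_ee":[0.2751,0.3568,0.161],"effort":[-6.5515,3.0294]}
{"k":33,"\u03b8":[0.8891,-1.4868],"\u03b8\u0307":[2.0906,0.8807],"p_ee":[0.2887,0.356,0.1498],"effort":[-6.7523,2.9629]}
{"k":34,"\u03b8":[0.9292,-1.469],"\u03b8\u0307":[1.9172,0.8994],"p_ee":[0.3014,0.3551,0.1394],"effort":[-6.9208,2.8993]}
{"k":35,"\u03b8":[0.9659,-1.4509],"\u03b8\u0307":[1.7548,0.907],"p_ee":[0.3132,0.354,0.1296],"effort":[-7.0618,2.839]}
{"k":36,"\u03b8":[0.9994,-1.4328],"\u03b8\u0307":[1.6038,0.9058],"p_ee":[0.3243,0.3527,0.1204],"effort":[-7.1798,2.7821]}
{"k":37,"\u03b8":[1.0301,-1.4148],"\u03b8\u0307":[1.4644,0.8976],"p_ee":[0.3346,0.3513,0.112],"effort":[-7.2788,2.7285]}
{"k":38,"\u03b8":[1.058,-1.397],"\u03b8\u0307":[1.3362,0.884],"p_ee":[0.3442,0.3498,0.1041],"effort":[-7.3622,2.6782]}
{"k":39,"\u03b8":[1.0836,-1.3795],"\u03b8\u0307":[1.219,0.8664],"p_ee":[0.3532,0.3482,0.0968],"effort":[-7.433,2.6312]}
{"k":40,"\u03b8":[1.1068,-1.3624],"\u03b8\u0307":[1.1119,0.8456],"p_ee":[0.3615,0.3466,0.0901],"effort":[-7.4935,2.5874]}
{"k":41,"\u03b8":[1.1281,-1.3457],"\u03b8\u0307":[1.0145,0.8227],"p_ee":[0.3694,0.3449,0.084],"effort":[-7.5459,2.5467]}
{"k":42,"\u03b8":[1.1475,-1.3295],"\u03b8\u0307":[0.9259,0.7982],"p_ee":[0.3768,0.3431,0.0783]}
{"summary": "final p_ee position (m): 0.3768 0.3431 0.0783"}


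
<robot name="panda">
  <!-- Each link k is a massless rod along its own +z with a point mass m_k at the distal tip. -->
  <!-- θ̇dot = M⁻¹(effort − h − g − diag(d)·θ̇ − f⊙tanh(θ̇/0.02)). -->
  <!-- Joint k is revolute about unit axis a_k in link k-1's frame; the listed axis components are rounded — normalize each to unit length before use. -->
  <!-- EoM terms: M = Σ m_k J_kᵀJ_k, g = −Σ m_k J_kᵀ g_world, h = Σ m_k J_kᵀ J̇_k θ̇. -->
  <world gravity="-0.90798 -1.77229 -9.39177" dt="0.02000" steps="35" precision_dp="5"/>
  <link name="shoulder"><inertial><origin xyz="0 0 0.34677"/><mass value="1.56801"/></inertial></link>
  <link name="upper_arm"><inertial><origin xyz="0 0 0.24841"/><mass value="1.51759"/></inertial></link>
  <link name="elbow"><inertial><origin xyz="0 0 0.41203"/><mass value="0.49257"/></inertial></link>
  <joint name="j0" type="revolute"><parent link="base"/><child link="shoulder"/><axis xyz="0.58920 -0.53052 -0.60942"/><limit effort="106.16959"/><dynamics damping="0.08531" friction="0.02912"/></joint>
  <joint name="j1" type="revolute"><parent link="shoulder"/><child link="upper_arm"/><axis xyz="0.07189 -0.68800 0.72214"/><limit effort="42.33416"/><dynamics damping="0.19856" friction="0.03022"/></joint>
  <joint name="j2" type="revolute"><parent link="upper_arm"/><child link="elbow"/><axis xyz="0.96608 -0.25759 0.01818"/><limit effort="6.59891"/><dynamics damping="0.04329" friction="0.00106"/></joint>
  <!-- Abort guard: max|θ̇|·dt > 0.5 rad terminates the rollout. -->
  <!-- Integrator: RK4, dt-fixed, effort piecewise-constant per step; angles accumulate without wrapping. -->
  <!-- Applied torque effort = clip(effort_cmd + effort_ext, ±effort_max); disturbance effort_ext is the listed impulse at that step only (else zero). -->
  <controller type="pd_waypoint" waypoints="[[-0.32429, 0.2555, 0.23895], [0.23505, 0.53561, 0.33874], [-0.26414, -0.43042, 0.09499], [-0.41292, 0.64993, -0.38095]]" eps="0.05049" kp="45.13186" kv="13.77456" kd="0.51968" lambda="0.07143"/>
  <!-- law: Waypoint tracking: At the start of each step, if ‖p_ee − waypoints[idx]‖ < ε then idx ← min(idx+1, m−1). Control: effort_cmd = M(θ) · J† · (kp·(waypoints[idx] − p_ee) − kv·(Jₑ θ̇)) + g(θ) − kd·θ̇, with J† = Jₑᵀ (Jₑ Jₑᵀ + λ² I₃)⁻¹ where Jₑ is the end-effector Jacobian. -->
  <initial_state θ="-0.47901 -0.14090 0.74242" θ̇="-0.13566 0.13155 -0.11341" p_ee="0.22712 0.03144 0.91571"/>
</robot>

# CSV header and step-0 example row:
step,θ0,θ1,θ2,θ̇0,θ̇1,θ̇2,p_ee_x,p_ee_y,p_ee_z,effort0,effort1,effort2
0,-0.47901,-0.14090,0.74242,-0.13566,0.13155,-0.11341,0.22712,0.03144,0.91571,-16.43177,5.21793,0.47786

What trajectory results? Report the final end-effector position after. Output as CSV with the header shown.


step,θ0,θ1,θ2,θ̇0,θ̇1,θ̇2,p_ee_x,p_ee_y,p_ee_z,effort0,effort1,effort2
1,-0.49852,-0.08980,0.75354,-1.82974,5.02293,1.17748,0.22689,0.03361,0.91269,-7.87327,2.63091,-0.68059
2,-0.54415,0.03650,0.77967,-2.75905,7.70748,1.37142,0.22841,0.03586,0.90419,6.24159,1.66948,-1.22032
3,-0.59793,0.18942,0.80105,-2.61047,7.55238,0.78729,0.23549,0.03880,0.89311,13.34617,0.76709,-1.49538
4,-0.64098,0.31470,0.81216,-1.69308,4.96810,0.39885,0.24476,0.04150,0.88341,11.35802,0.10340,-1.75556
5,-0.66615,0.38788,0.81922,-0.84261,2.42196,0.33832,0.25189,0.04262,0.87681,7.34492,-0.20710,-1.86161
6,-0.67800,0.42095,0.82575,-0.35700,0.94489,0.31727,0.25615,0.04235,0.87278,4.67210,-0.36581,-1.78837
7,-0.68270,0.43214,0.83173,-0.12143,0.20623,0.27741,0.25845,0.04156,0.87040,3.28158,-0.44156,-1.65330
8,-0.68403,0.43249,0.83691,-0.01745,-0.14466,0.23616,0.25969,0.04076,0.86897,2.64365,-0.46892,-1.52603
9,-0.68398,0.42801,0.84133,0.01999,-0.29712,0.20528,0.26043,0.04016,0.86804,2.40168,-0.47525,-1.42845
10,-0.68343,0.42107,0.84533,0.03520,-0.39411,0.19494,0.26098,0.03979,0.86735,2.31686,-0.45837,-1.36324
11,-0.68268,0.41254,0.84926,0.03912,-0.45921,0.19771,0.26150,0.03958,0.86675,2.30033,-0.43556,-1.31897
12,-0.68192,0.40289,0.85333,0.03714,-0.50599,0.20943,0.26206,0.03951,0.86614,2.30755,-0.41582,-1.28843
13,-0.68123,0.39240,0.85770,0.03239,-0.54483,0.22813,0.26270,0.03952,0.86546,2.31387,-0.40324,-1.26711
14,-0.68064,0.38113,0.86251,0.02658,-0.58330,0.25292,0.26346,0.03958,0.86467,2.30638,-0.39952,-1.25195
15,-0.68017,0.36904,0.86787,0.02053,-0.62689,0.28356,0.26435,0.03966,0.86375,2.27859,-0.40532,-1.24076
16,-0.67982,0.35599,0.87390,0.01448,-0.67984,0.32025,0.26538,0.03974,0.86267,2.22700,-0.42101,-1.23190
17,-0.67959,0.34174,0.88074,0.00839,-0.74565,0.36358,0.26655,0.03982,0.86140,2.14906,-0.44716,-1.22413
18,-0.67949,0.32602,0.88852,0.00196,-0.82760,0.41449,0.26788,0.03989,0.85991,2.04177,-0.48487,-1.21645
19,-0.67952,0.30845,0.89740,-0.00527,-0.92907,0.47429,0.26939,0.03994,0.85817,1.90088,-0.53609,-1.20799
20,-0.67971,0.28862,0.90759,-0.01402,-1.05380,0.54478,0.27109,0.04000,0.85613,1.72034,-0.60401,-1.19798
21,-0.68009,0.26601,0.91932,-0.02531,-1.20631,0.62839,0.27299,0.04006,0.85374,1.49147,-0.69350,-1.18572
22,-0.68074,0.24001,0.93288,-0.04044,-1.39266,0.72844,0.27512,0.04014,0.85094,1.20121,-0.81178,-1.17047
23,-0.68174,0.20983,0.94866,-0.06101,-1.62157,0.84944,0.27749,0.04027,0.84763,0.82955,-0.96918,-1.15146
24,-0.68322,0.17452,0.96713,-0.08916,-1.90503,0.99758,0.28010,0.04046,0.84369,0.34779,-1.18013,-1.12778
25,-0.68536,0.13282,0.98892,-0.12816,-2.25882,1.18144,0.28294,0.04076,0.83900,-0.28198,-1.46405,-1.09846
26,-0.68843,0.08311,1.01485,-0.18318,-2.70294,1.41322,0.28594,0.04124,0.83335,-1.10413,-1.84424,-1.06270
27,-0.69283,0.02334,1.04607,-0.26243,-3.26120,1.71014,0.28898,0.04197,0.82652,-2.15430,-2.33936,-1.02044
28,-0.69916,-0.04902,1.08410,-0.37880,-3.95640,2.09559,0.29180,0.04314,0.81818,-3.40471,-2.93150,-0.97330
29,-0.70835,-0.13675,1.13097,-0.55127,-4.79307,2.59671,0.29388,0.04504,0.80796,-4.61500,-3.47832,-0.92560
30,-0.72175,-0.24206,1.18913,-0.80213,-5.71113,3.22819,0.29435,0.04819,0.79545,-5.07231,-3.56552,-0.88333
31,-0.74105,-0.36443,1.26078,-1.13960,-6.50344,3.94357,0.29191,0.05348,0.78038,-3.63120,-2.57360,-0.84678
32,-0.76763,-0.49749,1.34596,-1.52024,-6.79870,4.57362,0.28524,0.06199,0.76287,0.04347,-0.50041,-0.80143
33,-0.80133,-0.62876,1.44082,-1.84157,-6.34893,4.89998,0.27395,0.07433,0.74351,4.41254,1.50814,-0.73387
34,-0.84009,-0.74560,1.53875,-2.02389,-5.37304,4.88069,0.25916,0.08975,0.72305,7.84346,2.52688,-0.66820
35,-0.88108,-0.84208,1.63417,-2.06854,-4.31170,4.65886,0.24257,0.10649,0.70205,,,
# final p_ee position (m): 0.24257 0.10649 0.70205


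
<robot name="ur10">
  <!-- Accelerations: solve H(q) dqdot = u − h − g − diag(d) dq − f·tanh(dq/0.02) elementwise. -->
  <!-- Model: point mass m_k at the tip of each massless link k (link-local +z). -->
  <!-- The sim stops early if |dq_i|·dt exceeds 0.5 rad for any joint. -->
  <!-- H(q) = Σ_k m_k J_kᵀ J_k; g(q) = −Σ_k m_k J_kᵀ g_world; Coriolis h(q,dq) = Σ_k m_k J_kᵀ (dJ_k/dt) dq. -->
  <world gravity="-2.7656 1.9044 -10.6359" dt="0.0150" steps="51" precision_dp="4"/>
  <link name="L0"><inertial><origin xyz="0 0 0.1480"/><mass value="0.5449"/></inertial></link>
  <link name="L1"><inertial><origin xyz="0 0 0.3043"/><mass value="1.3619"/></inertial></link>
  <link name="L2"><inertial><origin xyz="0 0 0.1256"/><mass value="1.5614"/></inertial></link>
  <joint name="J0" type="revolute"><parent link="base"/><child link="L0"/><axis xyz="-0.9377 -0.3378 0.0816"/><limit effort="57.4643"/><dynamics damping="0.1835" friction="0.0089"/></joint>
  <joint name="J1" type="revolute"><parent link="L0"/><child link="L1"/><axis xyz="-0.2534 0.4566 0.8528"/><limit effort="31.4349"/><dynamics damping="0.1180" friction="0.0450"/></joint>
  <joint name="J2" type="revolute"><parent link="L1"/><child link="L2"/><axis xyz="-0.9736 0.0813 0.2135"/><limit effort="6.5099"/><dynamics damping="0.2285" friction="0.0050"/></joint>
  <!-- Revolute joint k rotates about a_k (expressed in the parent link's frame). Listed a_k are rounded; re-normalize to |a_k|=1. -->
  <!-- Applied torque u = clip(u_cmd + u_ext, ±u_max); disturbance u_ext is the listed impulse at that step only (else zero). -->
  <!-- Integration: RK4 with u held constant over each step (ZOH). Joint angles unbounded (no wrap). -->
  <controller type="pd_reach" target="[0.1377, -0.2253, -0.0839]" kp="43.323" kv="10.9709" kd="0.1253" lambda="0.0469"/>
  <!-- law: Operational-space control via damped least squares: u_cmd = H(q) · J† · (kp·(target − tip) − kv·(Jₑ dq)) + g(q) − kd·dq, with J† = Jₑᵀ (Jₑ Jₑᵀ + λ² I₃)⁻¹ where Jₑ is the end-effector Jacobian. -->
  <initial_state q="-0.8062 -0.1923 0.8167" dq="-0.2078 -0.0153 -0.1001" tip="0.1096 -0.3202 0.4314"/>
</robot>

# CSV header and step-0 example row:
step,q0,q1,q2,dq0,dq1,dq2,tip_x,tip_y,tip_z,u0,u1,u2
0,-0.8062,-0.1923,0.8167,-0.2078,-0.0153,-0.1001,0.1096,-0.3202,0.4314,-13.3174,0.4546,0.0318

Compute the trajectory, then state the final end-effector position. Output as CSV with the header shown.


step,q0,q1,q2,dq0,dq1,dq2,tip_x,tip_y,tip_z,u0,u1,u2
1,-0.8144,-0.1956,0.8348,-0.8736,-0.3964,2.3834,0.1103,-0.3216,0.4285,-9.8373,0.5468,-0.2035
2,-0.8311,-0.2028,0.8805,-1.3519,-0.5528,3.6409,0.1115,-0.3233,0.4226,-6.3850,0.6857,-0.1871
3,-0.8541,-0.2113,0.9398,-1.7031,-0.5696,4.2351,0.1133,-0.3258,0.4142,-3.1768,0.8379,-0.0790
4,-0.8816,-0.2194,1.0053,-1.9653,-0.4964,4.4759,0.1154,-0.3292,0.4039,-0.3173,0.9861,0.0445
5,-0.9125,-0.2258,1.0728,-2.1628,-0.3613,4.5265,0.1177,-0.3332,0.3921,2.1682,1.1240,0.1511
6,-0.9461,-0.2299,1.1403,-2.3117,-0.1804,4.4731,0.1201,-0.3377,0.3790,4.2977,1.2509,0.2296
7,-0.9816,-0.2310,1.2065,-2.4230,0.0318,4.3636,0.1227,-0.3425,0.3649,6.1092,1.3712,0.2784
8,-1.0185,-0.2289,1.2708,-2.5047,0.2509,4.2278,0.1252,-0.3475,0.3501,7.6496,1.4964,0.3000
9,-1.0565,-0.2233,1.3330,-2.5632,0.4978,4.0713,0.1275,-0.3524,0.3347,8.9638,1.6136,0.2993
10,-1.0952,-0.2138,1.3927,-2.6036,0.7677,3.9047,0.1298,-0.3571,0.3189,10.0929,1.7254,0.2801
11,-1.1344,-0.2001,1.4499,-2.6298,1.0561,3.7341,0.1319,-0.3616,0.3028,11.0746,1.8342,0.2457
12,-1.1740,-0.1819,1.5046,-2.6446,1.3592,3.5630,0.1338,-0.3658,0.2866,11.9423,1.9413,0.1992
13,-1.2137,-0.1592,1.5566,-2.6504,1.6728,3.3934,0.1354,-0.3696,0.2704,12.7247,2.0478,0.1427
14,-1.2534,-0.1317,1.6062,-2.6489,1.9928,3.2265,0.1369,-0.3731,0.2542,13.4456,2.1541,0.0781
15,-1.2931,-0.0993,1.6533,-2.6413,2.3149,3.0627,0.1382,-0.3761,0.2381,14.1235,2.2602,0.0064
16,-1.3326,-0.0622,1.6979,-2.6282,2.6340,2.9021,0.1392,-0.3787,0.2222,14.7715,2.3656,-0.0714
17,-1.3719,-0.0203,1.7402,-2.6099,2.9447,2.7449,0.1400,-0.3809,0.2066,15.3970,2.4696,-0.1547
18,-1.4108,0.0262,1.7801,-2.5863,3.2411,2.5911,0.1405,-0.3828,0.1912,16.0016,2.5712,-0.2430
19,-1.4494,0.0769,1.8178,-2.5570,3.5165,2.4412,0.1409,-0.3842,0.1762,16.5811,2.6691,-0.3356
20,-1.4875,0.1316,1.8532,-2.5211,3.7640,2.2959,0.1410,-0.3854,0.1616,17.1260,2.7618,-0.4319
21,-1.5249,0.1897,1.8865,-2.4776,3.9761,2.1564,0.1409,-0.3862,0.1473,17.6222,2.8477,-0.5309
22,-1.5617,0.2507,1.9178,-2.4250,4.1453,2.0246,0.1405,-0.3867,0.1336,18.0529,2.9251,-0.6314
23,-1.5976,0.3138,1.9471,-2.3618,4.2641,1.9030,0.1400,-0.3869,0.1203,18.4003,2.9921,-0.7322
24,-1.6325,0.3783,1.9748,-2.2864,4.3252,1.7946,0.1392,-0.3869,0.1075,18.6478,3.0470,-0.8316
25,-1.6661,0.4433,2.0009,-2.1971,4.3224,1.7028,0.1382,-0.3866,0.0953,18.7824,3.0884,-0.9280
26,-1.6983,0.5077,2.0258,-2.0928,4.2514,1.6310,0.1371,-0.3861,0.0836,18.7974,3.1159,-1.0201
27,-1.7288,0.5705,2.0498,-1.9731,4.1105,1.5818,0.1357,-0.3854,0.0727,18.6946,3.1300,-1.1063
28,-1.7575,0.6307,2.0732,-1.8387,3.9024,1.5564,0.1342,-0.3844,0.0623,18.4850,3.1327,-1.1854
29,-1.7840,0.6874,2.0965,-1.6917,3.6351,1.5538,0.1325,-0.3833,0.0527,18.1896,3.1274,-1.2567
30,-1.8082,0.7396,2.1198,-1.5358,3.3224,1.5707,0.1308,-0.3819,0.0438,17.8366,3.1183,-1.3194
31,-1.8301,0.7870,2.1435,-1.3761,2.9830,1.6012,0.1289,-0.3803,0.0355,17.4581,3.1098,-1.3732
32,-1.8496,0.8293,2.1677,-1.2183,2.6380,1.6382,0.1271,-0.3786,0.0279,17.0846,3.1059,-1.4182
33,-1.8667,0.8664,2.1925,-1.0677,2.3080,1.6747,0.1252,-0.3767,0.0210,16.7408,3.1090,-1.4550
34,-1.8817,0.8988,2.2177,-0.9283,2.0098,1.7054,0.1234,-0.3746,0.0146,16.4430,3.1204,-1.4843
35,-1.8947,0.9271,2.2434,-0.8026,1.7549,1.7271,0.1217,-0.3724,0.0088,16.1980,3.1398,-1.5075
36,-1.9060,0.9519,2.2694,-0.6913,1.5489,1.7393,0.1200,-0.3702,0.0036,16.0052,3.1660,-1.5257
37,-1.9156,0.9740,2.2954,-0.5938,1.3922,1.7432,0.1185,-0.3679,-0.0013,15.8582,3.1970,-1.5401
38,-1.9239,0.9941,2.3215,-0.5084,1.2814,1.7412,0.1170,-0.3656,-0.0057,15.7476,3.2308,-1.5516
39,-1.9310,1.0128,2.3476,-0.4330,1.2107,1.7359,0.1157,-0.3633,-0.0097,15.6628,3.2653,-1.5611
40,-1.9370,1.0308,2.3735,-0.3657,1.1734,1.7298,0.1146,-0.3609,-0.0134,15.5932,3.2986,-1.5688
41,-1.9420,1.0483,2.3994,-0.3045,1.1623,1.7245,0.1136,-0.3586,-0.0168,15.5291,3.3290,-1.5750
42,-1.9462,1.0659,2.4252,-0.2478,1.1709,1.7213,0.1127,-0.3562,-0.0199,15.4618,3.3550,-1.5795
43,-1.9495,1.0837,2.4509,-0.1946,1.1929,1.7203,0.1119,-0.3539,-0.0227,15.3840,3.3752,-1.5822
44,-1.9521,1.1019,2.4767,-0.1442,1.2230,1.7214,0.1113,-0.3516,-0.0252,15.2893,3.3884,-1.5827
45,-1.9539,1.1205,2.5025,-0.0962,1.2566,1.7237,0.1109,-0.3493,-0.0275,15.1728,3.3937,-1.5807
46,-1.9550,1.1397,2.5283,-0.0507,1.2898,1.7261,0.1106,-0.3469,-0.0296,15.0311,3.3904,-1.5759
47,-1.9555,1.1593,2.5542,-0.0082,1.3198,1.7266,0.1104,-0.3446,-0.0314,14.8627,3.3781,-1.5679
48,-1.9553,1.1794,2.5800,0.0294,1.3481,1.7213,0.1104,-0.3424,-0.0330,14.6709,3.3572,-1.5564
49,-1.9547,1.1999,2.6057,0.0630,1.3682,1.7121,0.1106,-0.3401,-0.0344,14.4546,3.3281,-1.5418
50,-1.9535,1.2205,2.6313,0.0928,1.3768,1.6991,0.1110,-0.3379,-0.0357,14.2169,3.2920,-1.5243
51,-1.9520,1.2412,2.6566,0.1178,1.3742,1.6802,0.1115,-0.3357,-0.0367,,,
# final tip position (m): 0.1115 -0.3357 -0.0367


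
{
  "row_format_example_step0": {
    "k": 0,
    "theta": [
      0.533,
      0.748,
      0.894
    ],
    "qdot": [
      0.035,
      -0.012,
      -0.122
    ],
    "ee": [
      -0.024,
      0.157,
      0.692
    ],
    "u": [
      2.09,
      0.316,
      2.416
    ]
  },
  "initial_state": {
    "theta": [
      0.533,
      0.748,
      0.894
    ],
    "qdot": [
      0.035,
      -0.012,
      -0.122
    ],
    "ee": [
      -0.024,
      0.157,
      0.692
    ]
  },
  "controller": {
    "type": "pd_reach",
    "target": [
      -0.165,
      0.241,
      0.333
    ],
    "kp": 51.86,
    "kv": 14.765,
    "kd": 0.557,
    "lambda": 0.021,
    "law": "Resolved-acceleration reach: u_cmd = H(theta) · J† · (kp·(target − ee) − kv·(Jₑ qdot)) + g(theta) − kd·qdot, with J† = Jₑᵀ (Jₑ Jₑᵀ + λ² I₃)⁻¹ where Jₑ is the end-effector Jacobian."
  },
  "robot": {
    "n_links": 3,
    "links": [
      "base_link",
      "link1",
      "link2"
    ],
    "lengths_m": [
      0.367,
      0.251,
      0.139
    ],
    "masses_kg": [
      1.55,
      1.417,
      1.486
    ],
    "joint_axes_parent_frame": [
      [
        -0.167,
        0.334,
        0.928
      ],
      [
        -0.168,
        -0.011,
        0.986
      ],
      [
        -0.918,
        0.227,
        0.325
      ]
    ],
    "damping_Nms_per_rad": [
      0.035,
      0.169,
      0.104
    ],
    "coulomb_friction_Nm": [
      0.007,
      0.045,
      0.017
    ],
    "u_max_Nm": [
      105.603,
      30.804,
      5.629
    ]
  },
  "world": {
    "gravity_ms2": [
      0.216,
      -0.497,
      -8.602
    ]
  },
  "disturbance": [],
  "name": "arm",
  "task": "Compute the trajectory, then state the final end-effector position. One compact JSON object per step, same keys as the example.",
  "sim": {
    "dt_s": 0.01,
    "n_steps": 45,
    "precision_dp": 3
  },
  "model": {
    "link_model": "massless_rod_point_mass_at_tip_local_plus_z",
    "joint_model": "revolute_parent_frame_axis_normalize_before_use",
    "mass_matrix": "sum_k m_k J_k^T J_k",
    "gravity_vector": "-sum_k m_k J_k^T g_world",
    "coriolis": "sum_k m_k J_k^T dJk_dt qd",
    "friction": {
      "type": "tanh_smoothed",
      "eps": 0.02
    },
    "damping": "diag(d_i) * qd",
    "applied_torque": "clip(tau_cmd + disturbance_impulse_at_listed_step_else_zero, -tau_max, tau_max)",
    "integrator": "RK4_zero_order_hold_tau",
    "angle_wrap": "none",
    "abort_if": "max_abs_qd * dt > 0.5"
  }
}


{"k":1,"theta":[0.535,0.746,0.901],"qdot":[0.353,-0.384,1.551],"ee":[-0.024,0.157,0.692],"u":[1.385,0.464,0.972]}
{"k":2,"theta":[0.54,0.743,0.921],"qdot":[0.651,-0.29,2.364],"ee":[-0.025,0.158,0.69],"u":[1.342,0.308,0.209]}
{"k":3,"theta":[0.548,0.741,0.947],"qdot":[0.938,-0.119,2.814],"ee":[-0.027,0.159,0.687],"u":[1.536,0.118,-0.25]}
{"k":4,"theta":[0.559,0.74,0.976],"qdot":[1.227,0.026,3.092],"ee":[-0.028,0.159,0.684],"u":[1.704,-0.032,-0.554]}
{"k":5,"theta":[0.572,0.741,1.008],"qdot":[1.511,0.095,3.285],"ee":[-0.03,0.16,0.681],"u":[1.612,-0.104,-0.776]}
{"k":6,"theta":[0.589,0.742,1.041],"qdot":[1.776,0.131,3.401],"ee":[-0.032,0.161,0.677],"u":[1.135,-0.137,-0.931]}
{"k":7,"theta":[0.608,0.743,1.076],"qdot":[1.979,0.104,3.467],"ee":[-0.033,0.161,0.673],"u":[0.209,-0.116,-1.042]}
{"k":8,"theta":[0.628,0.744,1.111],"qdot":[2.074,0.006,3.489],"ee":[-0.034,0.162,0.669],"u":[-1.055,-0.042,-1.117]}
{"k":9,"theta":[0.648,0.743,1.145],"qdot":[2.034,-0.127,3.453],"ee":[-0.035,0.162,0.665],"u":[-2.411,0.042,-1.153]}
{"k":10,"theta":[0.668,0.741,1.18],"qdot":[1.843,-0.321,3.388],"ee":[-0.036,0.163,0.662],"u":[-3.655,0.154,-1.17]}
{"k":11,"theta":[0.685,0.736,1.213],"qdot":[1.52,-0.544,3.295],"ee":[-0.037,0.163,0.658],"u":[-4.642,0.266,-1.169]}
{"k":12,"theta":[0.698,0.73,1.245],"qdot":[1.098,-0.766,3.182],"ee":[-0.038,0.164,0.654],"u":[-5.342,0.36,-1.156]}
{"k":13,"theta":[0.706,0.721,1.277],"qdot":[0.609,-0.971,3.06],"ee":[-0.038,0.164,0.651],"u":[-5.797,0.429,-1.139]}
{"k":14,"theta":[0.71,0.71,1.307],"qdot":[0.082,-1.153,2.941],"ee":[-0.039,0.164,0.647],"u":[-6.064,0.473,-1.122]}
{"k":15,"theta":[0.708,0.698,1.335],"qdot":[-0.462,-1.308,2.829],"ee":[-0.04,0.164,0.644],"u":[-6.192,0.495,-1.11]}
{"k":16,"theta":[0.7,0.684,1.363],"qdot":[-1.011,-1.44,2.728],"ee":[-0.041,0.163,0.641],"u":[-6.203,0.502,-1.104]}
{"k":17,"theta":[0.688,0.669,1.39],"qdot":[-1.553,-1.551,2.638],"ee":[-0.042,0.163,0.638],"u":[-6.092,0.496,-1.102]}
{"k":18,"theta":[0.669,0.653,1.416],"qdot":[-2.077,-1.639,2.56],"ee":[-0.043,0.162,0.635],"u":[-5.828,0.478,-1.104]}
{"k":19,"theta":[0.646,0.637,1.441],"qdot":[-2.567,-1.702,2.492],"ee":[-0.044,0.161,0.632],"u":[-5.358,0.45,-1.11]}
{"k":20,"theta":[0.618,0.62,1.466],"qdot":[-3.002,-1.734,2.432],"ee":[-0.046,0.16,0.63],"u":[-4.62,0.409,-1.118]}
{"k":21,"theta":[0.587,0.602,1.49],"qdot":[-3.355,-1.724,2.378],"ee":[-0.047,0.159,0.627],"u":[-3.575,0.354,-1.128]}
{"k":22,"theta":[0.552,0.585,1.513],"qdot":[-3.595,-1.664,2.33],"ee":[-0.049,0.158,0.625],"u":[-2.253,0.281,-1.139]}
{"k":23,"theta":[0.515,0.569,1.537],"qdot":[-3.696,-1.546,2.287],"ee":[-0.05,0.156,0.623],"u":[-0.79,0.19,-1.153]}
{"k":24,"theta":[0.479,0.555,1.559],"qdot":[-3.648,-1.373,2.248],"ee":[-0.052,0.154,0.62],"u":[0.579,0.086,-1.171]}
{"k":25,"theta":[0.443,0.542,1.581],"qdot":[-3.465,-1.16,2.216],"ee":[-0.054,0.152,0.618],"u":[1.596,-0.025,-1.194]}
{"k":26,"theta":[0.41,0.532,1.604],"qdot":[-3.188,-0.935,2.192],"ee":[-0.056,0.151,0.616],"u":[2.069,-0.13,-1.223]}
{"k":27,"theta":[0.38,0.523,1.625],"qdot":[-2.875,-0.728,2.175],"ee":[-0.058,0.149,0.613],"u":[1.934,-0.217,-1.257]}
{"k":28,"theta":[0.352,0.517,1.647],"qdot":[-2.592,-0.569,2.163],"ee":[-0.06,0.147,0.611],"u":[1.26,-0.274,-1.295]}
{"k":29,"theta":[0.327,0.512,1.669],"qdot":[-2.394,-0.476,2.151],"ee":[-0.062,0.145,0.609],"u":[0.223,-0.294,-1.33]}
{"k":30,"theta":[0.304,0.507,1.69],"qdot":[-2.314,-0.452,2.134],"ee":[-0.063,0.143,0.606],"u":[-0.942,-0.28,-1.359]}
{"k":31,"theta":[0.28,0.502,1.711],"qdot":[-2.364,-0.488,2.106],"ee":[-0.065,0.142,0.604],"u":[-1.998,-0.237,-1.378]}
{"k":32,"theta":[0.256,0.497,1.732],"qdot":[-2.528,-0.565,2.067],"ee":[-0.067,0.14,0.602],"u":[-2.763,-0.18,-1.386]}
{"k":33,"theta":[0.229,0.491,1.753],"qdot":[-2.773,-0.659,2.015],"ee":[-0.069,0.139,0.599],"u":[-3.141,-0.12,-1.384]}
{"k":34,"theta":[0.2,0.484,1.772],"qdot":[-3.057,-0.748,1.955],"ee":[-0.07,0.137,0.597],"u":[-3.124,-0.068,-1.375]}
{"k":35,"theta":[0.168,0.476,1.792],"qdot":[-3.337,-0.814,1.889],"ee":[-0.072,0.135,0.595],"u":[-2.768,-0.031,-1.36]}
{"k":36,"theta":[0.134,0.468,1.81],"qdot":[-3.579,-0.847,1.823],"ee":[-0.074,0.134,0.593],"u":[-2.179,-0.013,-1.346]}
{"k":37,"theta":[0.097,0.459,1.828],"qdot":[-3.761,-0.842,1.761],"ee":[-0.077,0.132,0.591],"u":[-1.487,-0.013,-1.333]}
{"k":38,"theta":[0.059,0.451,1.845],"qdot":[-3.875,-0.803,1.704],"ee":[-0.079,0.131,0.589],"u":[-0.83,-0.03,-1.324]}
{"k":39,"theta":[0.02,0.443,1.862],"qdot":[-3.926,-0.738,1.655],"ee":[-0.081,0.129,0.587],"u":[-0.323,-0.058,-1.321]}
{"k":40,"theta":[-0.019,0.436,1.879],"qdot":[-3.933,-0.661,1.614],"ee":[-0.084,0.128,0.585],"u":[-0.041,-0.092,-1.323]}
{"k":41,"theta":[-0.059,0.43,1.894],"qdot":[-3.92,-0.585,1.581],"ee":[-0.087,0.127,0.583],"u":[-0.001,-0.126,-1.33]}
{"k":42,"theta":[-0.098,0.425,1.91],"qdot":[-3.911,-0.523,1.552],"ee":[-0.09,0.125,0.581],"u":[-0.165,-0.153,-1.339]}
{"k":43,"theta":[-0.137,0.42,1.926],"qdot":[-3.929,-0.482,1.527],"ee":[-0.092,0.124,0.579],"u":[-0.459,-0.17,-1.35]}
{"k":44,"theta":[-0.177,0.415,1.941],"qdot":[-3.984,-0.465,1.503],"ee":[-0.095,0.123,0.577],"u":[-0.79,-0.176,-1.359]}
{"k":45,"theta":[-0.217,0.41,1.956],"qdot":[-4.081,-0.469,1.479],"ee":[-0.098,0.122,0.575]}
{"summary": "final ee position (m): -0.098 0.122 0.575"}


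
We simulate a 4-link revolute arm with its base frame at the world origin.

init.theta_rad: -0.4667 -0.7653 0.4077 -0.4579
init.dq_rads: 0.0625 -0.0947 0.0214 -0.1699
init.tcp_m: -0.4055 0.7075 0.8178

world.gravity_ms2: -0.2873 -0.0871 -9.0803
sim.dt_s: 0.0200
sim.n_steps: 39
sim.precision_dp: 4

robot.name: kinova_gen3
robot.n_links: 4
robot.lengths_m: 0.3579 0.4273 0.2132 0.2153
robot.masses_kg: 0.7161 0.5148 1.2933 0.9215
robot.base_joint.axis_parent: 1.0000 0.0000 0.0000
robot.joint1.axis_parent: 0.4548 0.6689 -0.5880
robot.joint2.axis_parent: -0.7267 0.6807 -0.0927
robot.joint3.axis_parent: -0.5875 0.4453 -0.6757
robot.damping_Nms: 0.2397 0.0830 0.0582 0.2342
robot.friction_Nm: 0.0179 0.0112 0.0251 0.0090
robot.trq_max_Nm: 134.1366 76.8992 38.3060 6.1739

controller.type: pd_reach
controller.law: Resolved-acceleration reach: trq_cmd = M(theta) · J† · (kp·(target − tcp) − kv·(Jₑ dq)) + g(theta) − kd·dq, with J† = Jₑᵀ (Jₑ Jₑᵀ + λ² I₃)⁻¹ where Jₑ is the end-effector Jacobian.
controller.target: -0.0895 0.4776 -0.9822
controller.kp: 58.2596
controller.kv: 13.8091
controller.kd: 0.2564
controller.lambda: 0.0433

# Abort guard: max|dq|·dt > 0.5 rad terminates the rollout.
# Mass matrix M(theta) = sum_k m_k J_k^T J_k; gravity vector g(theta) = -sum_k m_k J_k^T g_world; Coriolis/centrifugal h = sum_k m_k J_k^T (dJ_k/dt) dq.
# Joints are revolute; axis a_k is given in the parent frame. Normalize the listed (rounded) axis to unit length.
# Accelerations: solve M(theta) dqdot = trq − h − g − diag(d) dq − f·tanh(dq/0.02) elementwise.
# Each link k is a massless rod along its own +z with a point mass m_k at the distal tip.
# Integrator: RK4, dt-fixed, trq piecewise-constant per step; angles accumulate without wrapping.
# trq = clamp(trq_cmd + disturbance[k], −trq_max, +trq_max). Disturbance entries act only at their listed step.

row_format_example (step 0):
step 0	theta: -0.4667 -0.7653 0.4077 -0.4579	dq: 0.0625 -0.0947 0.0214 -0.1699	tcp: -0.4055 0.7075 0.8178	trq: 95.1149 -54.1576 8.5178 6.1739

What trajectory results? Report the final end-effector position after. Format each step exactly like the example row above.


step 1	theta: -0.4219 -0.8058 0.5501 -0.4824	dq: 4.1475 -3.7130 12.8215 -0.5166	tcp: -0.4033 0.7023 0.7999	trq: 34.5620 -36.8135 9.9462 6.1739
step 2	theta: -0.3294 -0.8920 0.8157 -0.4071	dq: 4.9599 -4.8781 13.2203 7.9218	tcp: -0.3942 0.6861 0.7465	trq: -22.6121 -22.0116 12.4865 3.8346
step 3	theta: -0.2381 -0.9964 1.0689 -0.2532	dq: 4.1613 -5.6329 12.2682 7.1674	tcp: -0.3771 0.6540 0.6700	trq: -53.7821 -12.3971 9.4462 2.6114
step 4	theta: -0.1697 -1.1147 1.3012 -0.1338	dq: 2.6762 -6.2572 11.1654 4.7075	tcp: -0.3553 0.6114 0.5828	trq: -57.1053 -2.4519 3.2423 1.0932
step 5	theta: -0.1341 -1.2450 1.5092 -0.0524	dq: 0.8445 -6.8332 9.7791 3.3711	tcp: -0.3328 0.5672 0.4897	trq: -48.2782 7.2077 -2.6273 -0.5419
step 6	theta: -0.1377 -1.3862 1.6882 0.0076	dq: -1.2719 -7.3109 8.1977 2.6102	tcp: -0.3114 0.5259 0.3935	trq: -36.3699 15.5356 -6.0349 -1.5870
step 7	theta: -0.1861 -1.5344 1.8339 0.0556	dq: -3.6364 -7.4754 6.3904 2.2081	tcp: -0.2924 0.4894 0.2970	trq: -24.5990 21.8931 -6.3132 -1.8312
step 8	theta: -0.2830 -1.6802 1.9425 0.0963	dq: -6.0941 -6.9942 4.4594 1.8790	tcp: -0.2770 0.4583 0.2021	trq: -14.3274 25.7503 -3.8376 -1.2969
step 9	theta: -0.4272 -1.8074 2.0139 0.1282	dq: -8.2855 -5.5686 2.7047 1.2744	tcp: -0.2662 0.4321 0.1103	trq: -6.0858 26.6238 0.0557 -0.2324
step 10	theta: -0.6085 -1.8965 2.0549 0.1449	dq: -9.7259 -3.2015 1.4536 0.3095	tcp: -0.2597 0.4102 0.0231	trq: 0.4836 24.0897 3.5636 0.8933
step 11	theta: -0.8083 -1.9323 2.0758 0.1434	dq: -10.0963 -0.3032 0.6868 -0.4812	tcp: -0.2558 0.3929 -0.0581	trq: 6.3704 18.1185 5.4465 1.5692
step 12	theta: -1.0050 -1.9101 2.0833 0.1319	dq: -9.4644 2.5351 0.0278 -0.5820	tcp: -0.2520 0.3823 -0.1333	trq: 12.1695 9.8271 5.8354 1.6620
step 13	theta: -1.1822 -1.8361 2.0756 0.1243	dq: -8.2270 4.8071 -0.8713 -0.0262	tcp: -0.2467 0.3795 -0.2046	trq: 17.5846 1.3574 5.7597 1.4438
step 14	theta: -1.3328 -1.7251 2.0477 0.1291	dq: -6.8650 6.2150 -1.9853 0.6425	tcp: -0.2393 0.3833 -0.2741	trq: 22.1747 -5.4896 6.0647 1.2918
step 15	theta: -1.4577 -1.5947 1.9976 0.1450	dq: -5.6885 6.7412 -3.0471 1.0006	tcp: -0.2305 0.3915 -0.3426	trq: 25.7499 -10.1022 6.8047 1.3485
step 16	theta: -1.5618 -1.4607 1.9286 0.1645	dq: -4.7770 6.5995 -3.8281 0.9462	tcp: -0.2209 0.4018 -0.4096	trq: 28.2252 -12.6988 7.5900 1.5508
step 17	theta: -1.6501 -1.3337 1.8471 0.1810	dq: -4.0870 6.0727 -4.2730 0.6634	tcp: -0.2109 0.4131 -0.4741	trq: 29.5627 -13.7598 8.0523 1.7545
step 18	theta: -1.7262 -1.2190 1.7596 0.1915	dq: -3.5527 5.3885 -4.4265 0.3350	tcp: -0.2008 0.4244 -0.5349	trq: 29.8986 -13.7594 8.0588 1.8696
step 19	theta: -1.7929 -1.1183 1.6711 0.1961	dq: -3.1226 4.6862 -4.3652 0.0605	tcp: -0.1907 0.4352 -0.5908	trq: 29.5041 -13.0872 7.6630 1.8740
step 20	theta: -1.8516 -1.0311 1.5853 0.1961	dq: -2.7631 4.0344 -4.1675 -0.1116	tcp: -0.1806 0.4450 -0.6413	trq: 28.6664 -12.0352 6.9928 1.7800
step 21	theta: -1.9038 -0.9562 1.5044 0.1933	dq: -2.4534 3.4580 -3.8828 -0.2185	tcp: -0.1709 0.4536 -0.6861	trq: 27.6236 -10.8007 6.1906 1.6303
step 22	theta: -1.9501 -0.8920 1.4297 0.1886	dq: -2.1811 2.9601 -3.5490 -0.2902	tcp: -0.1615 0.4609 -0.7254	trq: 26.5233 -9.5141 5.3633 1.4590
step 23	theta: -1.9913 -0.8371 1.3619 0.1828	dq: -1.9388 2.5343 -3.2006 -0.3224	tcp: -0.1527 0.4668 -0.7596	trq: 25.4475 -8.2603 4.5738 1.2805
step 24	theta: -2.0280 -0.7900 1.3010 0.1766	dq: -1.7218 2.1714 -2.8559 -0.3317	tcp: -0.1445 0.4715 -0.7892	trq: 24.4374 -7.0860 3.8615 1.1104
step 25	theta: -2.0605 -0.7497 1.2469 0.1703	dq: -1.5272 1.8621 -2.5279 -0.3262	tcp: -0.1371 0.4750 -0.8147	trq: 23.5083 -6.0159 3.2432 0.9561
step 26	theta: -2.0893 -0.7151 1.1992 0.1642	dq: -1.3527 1.5982 -2.2240 -0.3119	tcp: -0.1303 0.4775 -0.8366	trq: 22.6615 -5.0596 2.7218 0.8212
step 27	theta: -2.1148 -0.6854 1.1573 0.1583	dq: -1.1967 1.3728 -1.9481 -0.2925	tcp: -0.1243 0.4791 -0.8554	trq: 21.8916 -4.2176 2.2923 0.7063
step 28	theta: -2.1374 -0.6598 1.1207 0.1528	dq: -1.0576 1.1801 -1.7017 -0.2706	tcp: -0.1189 0.4801 -0.8716	trq: 21.1909 -3.4844 1.9452 0.6105
step 29	theta: -2.1573 -0.6378 1.0887 0.1478	dq: -0.9338 1.0151 -1.4842 -0.2480	tcp: -0.1141 0.4805 -0.8856	trq: 20.5511 -2.8519 1.6698 0.5321
step 30	theta: -2.1749 -0.6189 1.0609 0.1432	dq: -0.8239 0.8739 -1.2941 -0.2257	tcp: -0.1100 0.4805 -0.8976	trq: 19.9651 -2.3101 1.4548 0.4688
step 31	theta: -2.1904 -0.6026 1.0366 0.1390	dq: -0.7267 0.7530 -1.1292 -0.2044	tcp: -0.1064 0.4802 -0.9079	trq: 19.4266 -1.8488 1.2898 0.4186
step 32	theta: -2.2041 -0.5886 1.0153 0.1351	dq: -0.6407 0.6495 -0.9867 -0.1846	tcp: -0.1033 0.4797 -0.9169	trq: 18.9306 -1.4581 1.1653 0.3791
step 33	theta: -2.2162 -0.5765 0.9968 0.1317	dq: -0.5649 0.5608 -0.8642 -0.1664	tcp: -0.1006 0.4791 -0.9247	trq: 18.4732 -1.1287 1.0733 0.3486
step 34	theta: -2.2268 -0.5660 0.9805 0.1286	dq: -0.4980 0.4848 -0.7588 -0.1498	tcp: -0.0983 0.4784 -0.9314	trq: 18.0512 -0.8521 1.0067 0.3253
step 35	theta: -2.2362 -0.5570 0.9662 0.1258	dq: -0.4391 0.4196 -0.6683 -0.1349	tcp: -0.0964 0.4777 -0.9373	trq: 17.6622 -0.6205 0.9599 0.3078
step 36	theta: -2.2444 -0.5491 0.9536 0.1233	dq: -0.3871 0.3637 -0.5906 -0.1215	tcp: -0.0947 0.4770 -0.9424	trq: 17.3042 -0.4273 0.9281 0.2947
step 37	theta: -2.2517 -0.5423 0.9424 0.1210	dq: -0.3414 0.3158 -0.5236 -0.1095	tcp: -0.0933 0.4764 -0.9469	trq: 16.9754 -0.2666 0.9076 0.2852
step 38	theta: -2.2582 -0.5364 0.9325 0.1189	dq: -0.3011 0.2745 -0.4657 -0.0988	tcp: -0.0922 0.4758 -0.9509	trq: 16.6742 -0.1332 0.8952 0.2783
step 39	theta: -2.2638 -0.5313 0.9236 0.1171	dq: -0.2656 0.2391 -0.4156 -0.0893	tcp: -0.0912 0.4753 -0.9543
final tcp position (m): -0.0912 0.4753 -0.9543


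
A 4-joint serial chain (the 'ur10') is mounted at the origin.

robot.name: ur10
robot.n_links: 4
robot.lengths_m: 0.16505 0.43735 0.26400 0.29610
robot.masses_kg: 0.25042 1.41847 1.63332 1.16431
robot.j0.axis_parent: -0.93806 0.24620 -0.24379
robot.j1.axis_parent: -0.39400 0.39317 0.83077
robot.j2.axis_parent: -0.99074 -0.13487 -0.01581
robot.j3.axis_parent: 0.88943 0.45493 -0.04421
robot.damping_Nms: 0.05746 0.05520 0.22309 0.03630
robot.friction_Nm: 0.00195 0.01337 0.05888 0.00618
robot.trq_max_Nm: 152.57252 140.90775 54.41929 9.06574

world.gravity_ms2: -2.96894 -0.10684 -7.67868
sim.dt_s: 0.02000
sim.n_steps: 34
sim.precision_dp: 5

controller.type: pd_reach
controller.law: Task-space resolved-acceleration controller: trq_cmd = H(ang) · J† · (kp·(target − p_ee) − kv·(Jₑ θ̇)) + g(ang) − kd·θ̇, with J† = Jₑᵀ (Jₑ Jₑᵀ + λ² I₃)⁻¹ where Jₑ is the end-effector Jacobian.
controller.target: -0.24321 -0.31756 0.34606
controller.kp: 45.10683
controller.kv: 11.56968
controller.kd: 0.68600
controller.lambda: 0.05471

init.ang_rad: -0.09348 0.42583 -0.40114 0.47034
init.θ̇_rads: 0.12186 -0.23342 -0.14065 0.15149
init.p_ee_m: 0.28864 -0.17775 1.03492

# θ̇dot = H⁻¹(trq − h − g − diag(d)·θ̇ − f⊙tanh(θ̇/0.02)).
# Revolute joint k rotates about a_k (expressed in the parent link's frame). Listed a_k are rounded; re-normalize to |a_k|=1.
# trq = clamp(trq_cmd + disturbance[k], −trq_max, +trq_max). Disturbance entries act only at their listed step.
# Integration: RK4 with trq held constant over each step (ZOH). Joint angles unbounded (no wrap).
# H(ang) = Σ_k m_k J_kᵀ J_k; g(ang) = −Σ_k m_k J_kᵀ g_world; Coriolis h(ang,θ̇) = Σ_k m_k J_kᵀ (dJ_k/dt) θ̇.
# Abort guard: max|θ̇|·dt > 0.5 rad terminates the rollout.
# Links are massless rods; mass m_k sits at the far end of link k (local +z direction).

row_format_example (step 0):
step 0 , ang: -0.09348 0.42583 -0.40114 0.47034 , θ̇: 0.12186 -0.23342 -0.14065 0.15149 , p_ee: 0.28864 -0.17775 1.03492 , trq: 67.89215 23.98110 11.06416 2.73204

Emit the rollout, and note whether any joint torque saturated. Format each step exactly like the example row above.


step 1 , ang: -0.06264 0.38737 -0.40855 0.50400 , θ̇: 2.85574 -3.42115 -0.66950 3.12315 , p_ee: 0.28456 -0.18116 1.02901 , trq: 51.83303 20.33061 8.84890 0.16582
step 2 , ang: 0.00822 0.30815 -0.43433 0.57243 , θ̇: 4.13887 -4.34204 -1.94242 3.65847 , p_ee: 0.27373 -0.18437 1.01483 , trq: 28.18509 10.24536 4.54145 -0.01368
step 3 , ang: 0.09477 0.22255 -0.48368 0.64560 , θ̇: 4.48969 -4.18301 -2.97845 3.63679 , p_ee: 0.25758 -0.18474 0.99420 , trq: 5.57732 0.56950 0.67947 -0.06908
step 4 , ang: 0.18283 0.14390 -0.54875 0.71717 , θ̇: 4.32677 -3.70937 -3.51301 3.51273 , p_ee: 0.23742 -0.18226 0.96828 , trq: -10.53181 -5.40121 -1.63698 -0.44235
step 5 , ang: 0.26519 0.07475 -0.62081 0.78546 , θ̇: 3.93266 -3.24766 -3.69566 3.30972 , p_ee: 0.21451 -0.17794 0.93853 , trq: -20.20812 -7.93165 -2.43590 -1.02740
step 6 , ang: 0.33882 0.01383 -0.69454 0.84898 , θ̇: 3.45371 -2.88193 -3.69119 3.03449 , p_ee: 0.18996 -0.17292 0.90640 , trq: -25.12627 -8.19004 -2.13783 -1.67589
step 7 , ang: 0.40272 -0.04082 -0.76717 0.90659 , θ̇: 2.95668 -2.61145 -3.59168 2.71820 , p_ee: 0.16468 -0.16816 0.87310 , trq: -26.85325 -7.16518 -1.17672 -2.28815
step 8 , ang: 0.45684 -0.09088 -0.83728 0.95778 , θ̇: 2.47138 -2.41636 -3.44035 2.39166 , p_ee: 0.13935 -0.16431 0.83952 , trq: -26.53052 -5.50032 0.11319 -2.80620
step 9 , ang: 0.50155 -0.13765 -0.90406 1.00255 , θ̇: 2.01148 -2.27682 -3.25704 2.07579 , p_ee: 0.11445 -0.16175 0.80630 , trq: -24.93458 -3.57223 1.50278 -3.20129
step 10 , ang: 0.53740 -0.18207 -0.96698 1.04123 , θ̇: 1.58338 -2.17685 -3.05143 1.78245 , p_ee: 0.09032 -0.16067 0.77392 , trq: -22.58384 -1.58905 2.84562 -3.46488
step 11 , ang: 0.56506 -0.22479 -1.02564 1.07433 , θ̇: 1.19015 -2.10410 -2.82912 1.51739 , p_ee: 0.06714 -0.16107 0.74270 , trq: -19.82283 0.33936 4.05449 -3.60169
step 12 , ang: 0.58524 -0.26626 -1.07975 1.10243 , θ̇: 0.83315 -2.04898 -2.59432 1.28268 , p_ee: 0.04504 -0.16289 0.71289 , trq: -16.88023 2.15768 5.08324 -3.62460
step 13 , ang: 0.59866 -0.30674 -1.12911 1.12613 , θ̇: 0.51282 -2.00388 -2.35102 1.07824 , p_ee: 0.02404 -0.16599 0.68463 , trq: -13.90739 3.83978 5.91388 -3.55081
step 14 , ang: 0.60604 -0.34637 -1.17358 1.14602 , θ̇: 0.22903 -1.96275 -2.10346 0.90264 , p_ee: 0.00415 -0.17023 0.65803 , trq: -11.00378 5.37460 6.54753 -3.39921
step 15 , ang: 0.60812 -0.38519 -1.21312 1.16265 , θ̇: -0.01882 -1.92082 -1.85614 0.75355 , p_ee: -0.01467 -0.17542 0.63311 , trq: -8.23400 6.75871 6.99786 -3.18850
step 16 , ang: 0.60559 -0.42313 -1.24778 1.17653 , θ̇: -0.23163 -1.87455 -1.61379 0.62800 , p_ee: -0.03246 -0.18141 0.60986 , trq: -5.63915 7.99267 7.28639 -2.93610
step 17 , ang: 0.59915 -0.46008 -1.27769 1.18809 , θ̇: -0.41082 -1.82149 -1.38077 0.52305 , p_ee: -0.04928 -0.18804 0.58824 , trq: -3.24368 9.07873 7.43865 -2.65770
step 18 , ang: 0.58945 -0.49589 -1.30308 1.19773 , θ̇: -0.55804 -1.76028 -1.16120 0.43542 , p_ee: -0.06517 -0.19515 0.56817 , trq: -1.06107 10.02084 7.48152 -2.36662
step 19 , ang: 0.57710 -0.53040 -1.32426 1.20574 , θ̇: -0.67525 -1.69056 -0.95849 0.36201 , p_ee: -0.08019 -0.20261 0.54957 , trq: 0.90283 10.82417 7.44104 -2.07389
step 20 , ang: 0.56270 -0.56343 -1.34158 1.21240 , θ̇: -0.76467 -1.61278 -0.77522 0.30008 , p_ee: -0.09438 -0.21030 0.53234 , trq: 2.64770 11.49511 7.34087 -1.78842
step 21 , ang: 0.54675 -0.59484 -1.35545 1.21791 , θ̇: -0.82876 -1.52802 -0.61297 0.24733 , p_ee: -0.10774 -0.21809 0.51637 , trq: 4.17727 12.04133 7.20143 -1.51708
step 22 , ang: 0.52976 -0.62449 -1.36628 1.22243 , θ̇: -0.87012 -1.43783 -0.47233 0.20200 , p_ee: -0.12032 -0.22588 0.50157 , trq: 5.49852 12.47180 7.03937 -1.26495
step 23 , ang: 0.51214 -0.65231 -1.37452 1.22611 , θ̇: -0.89147 -1.34398 -0.35303 0.16278 , p_ee: -0.13212 -0.23358 0.48784 , trq: 6.62103 12.79664 6.86759 -1.03542
step 24 , ang: 0.49426 -0.67823 -1.38058 1.22905 , θ̇: -0.89554 -1.24829 -0.25402 0.12880 , p_ee: -0.14315 -0.24109 0.47511 , trq: 7.55662 13.02689 6.69550 -0.83049
step 25 , ang: 0.47645 -0.70224 -1.38485 1.23136 , θ̇: -0.88504 -1.15252 -0.17372 0.09948 , p_ee: -0.15342 -0.24834 0.46329 , trq: 8.31887 13.17422 6.52946 -0.65088
step 26 , ang: 0.45898 -0.72434 -1.38767 1.23312 , θ̇: -0.86256 -1.05823 -0.11014 0.07445 , p_ee: -0.16294 -0.25529 0.45234 , trq: 8.92273 13.25046 6.37333 -0.49632
step 27 , ang: 0.44204 -0.74459 -1.38938 1.23441 , θ̇: -0.83056 -0.96674 -0.06111 0.05342 , p_ee: -0.17173 -0.26186 0.44219 , trq: 9.38410 13.26729 6.22913 -0.36570
step 28 , ang: 0.42582 -0.76304 -1.39023 1.23532 , θ̇: -0.79122 -0.87906 -0.02481 0.03565 , p_ee: -0.17980 -0.26805 0.43280 , trq: 9.72096 13.23612 6.09813 -0.25701
step 29 , ang: 0.41045 -0.77979 -1.39048 1.23588 , θ̇: -0.74600 -0.79566 -0.00227 0.01666 , p_ee: -0.18717 -0.27381 0.42412 , trq: 9.96366 13.16972 5.98595 -0.16547
step 30 , ang: 0.39603 -0.79491 -1.39041 1.23603 , θ̇: -0.69646 -0.71705 0.00807 -0.00340 , p_ee: -0.19387 -0.27915 0.41611 , trq: 10.12521 13.07661 5.89414 -0.09044
step 31 , ang: 0.38261 -0.80852 -1.39020 1.23583 , θ̇: -0.64482 -0.64403 0.01290 -0.01758 , p_ee: -0.19992 -0.28405 0.40873 , trq: 10.19429 12.96021 5.81372 -0.03530
step 32 , ang: 0.37024 -0.82073 -1.38992 1.23540 , θ̇: -0.59263 -0.57674 0.01461 -0.02643 , p_ee: -0.20536 -0.28851 0.40195 , trq: 10.18574 12.82760 5.73987 0.00397
step 33 , ang: 0.35891 -0.83164 -1.38963 1.23483 , θ̇: -0.54101 -0.51511 0.01432 -0.03129 , p_ee: -0.21022 -0.29254 0.39573 , trq: 10.11667 12.68527 5.67050 0.03127
step 34 , ang: 0.34859 -0.84138 -1.38936 1.23419 , θ̇: -0.49087 -0.45897 0.01287 -0.03311 , p_ee: -0.21454 -0.29615 0.39006
any joint saturated: no
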